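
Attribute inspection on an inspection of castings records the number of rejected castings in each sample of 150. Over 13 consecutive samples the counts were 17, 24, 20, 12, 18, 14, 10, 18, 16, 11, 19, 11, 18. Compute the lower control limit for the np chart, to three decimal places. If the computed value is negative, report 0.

p̄ = Σdᵢ / (k·n) = 208 / (13 × 150) = 0.10667
LCL = np̄ − 3·√(np̄(1−p̄)) = 16.0000 − 3 × 3.7807 = 4.6580

4.658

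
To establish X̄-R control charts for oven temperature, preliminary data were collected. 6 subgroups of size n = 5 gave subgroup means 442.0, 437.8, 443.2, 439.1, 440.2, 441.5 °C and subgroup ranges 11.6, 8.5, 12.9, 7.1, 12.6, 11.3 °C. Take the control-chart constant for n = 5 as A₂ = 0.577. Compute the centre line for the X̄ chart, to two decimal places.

440.63

X̄̄ = (442.0 + 437.8 + 443.2 + 439.1 + 440.2 + 441.5) / 6 = 2643.8000 / 6 = 440.6333
CL = X̄̄ = 440.6333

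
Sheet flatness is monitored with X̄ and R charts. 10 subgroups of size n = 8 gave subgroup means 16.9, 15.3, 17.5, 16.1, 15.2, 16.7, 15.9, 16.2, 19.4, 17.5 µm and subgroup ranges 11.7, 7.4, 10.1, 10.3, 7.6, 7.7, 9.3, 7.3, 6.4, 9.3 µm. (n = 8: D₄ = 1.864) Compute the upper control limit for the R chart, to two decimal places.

16.24

R̄ = (11.7 + 7.4 + 10.1 + 10.3 + 7.6 + 7.7 + 9.3 + 7.3 + 6.4 + 9.3) / 10 = 87.1000 / 10 = 8.7100
UCL_R = D₄·R̄ = 1.864 × 8.7100 = 16.2354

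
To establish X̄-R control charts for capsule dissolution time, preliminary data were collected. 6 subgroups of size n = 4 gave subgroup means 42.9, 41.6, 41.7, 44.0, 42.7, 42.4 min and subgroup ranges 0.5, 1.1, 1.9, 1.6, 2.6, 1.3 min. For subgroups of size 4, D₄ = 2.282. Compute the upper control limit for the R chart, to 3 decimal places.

3.423

R̄ = (0.5 + 1.1 + 1.9 + 1.6 + 2.6 + 1.3) / 6 = 9.0000 / 6 = 1.5000
UCL_R = D₄·R̄ = 2.282 × 1.5000 = 3.4230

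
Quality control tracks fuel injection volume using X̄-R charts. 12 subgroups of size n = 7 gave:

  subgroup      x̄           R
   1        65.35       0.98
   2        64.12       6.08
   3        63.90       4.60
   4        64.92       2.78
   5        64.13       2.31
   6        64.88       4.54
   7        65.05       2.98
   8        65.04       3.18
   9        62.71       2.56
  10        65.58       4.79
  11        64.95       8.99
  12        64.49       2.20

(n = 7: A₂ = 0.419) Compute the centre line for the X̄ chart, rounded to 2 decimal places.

64.59

X̄̄ = (65.35 + 64.12 + 63.90 + 64.92 + 64.13 + 64.88 + 65.05 + 65.04 + 62.71 + 65.58 + 64.95 + 64.49) / 12 = 775.1200 / 12 = 64.5933
CL = X̄̄ = 64.5933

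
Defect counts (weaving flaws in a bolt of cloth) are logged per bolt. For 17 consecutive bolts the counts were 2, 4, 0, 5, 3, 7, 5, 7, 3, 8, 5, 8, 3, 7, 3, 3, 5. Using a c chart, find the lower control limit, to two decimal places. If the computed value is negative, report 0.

0.00

c̄ = (2 + 4 + 0 + 5 + 3 + 7 + 5 + 7 + 3 + 8 + 5 + 8 + 3 + 7 + 3 + 3 + 5) / 17 = 78 / 17 = 4.5882
LCL = c̄ − 3√c̄ = 4.5882 − 3 × 2.1420 = -1.8378 → 0 (cannot be negative)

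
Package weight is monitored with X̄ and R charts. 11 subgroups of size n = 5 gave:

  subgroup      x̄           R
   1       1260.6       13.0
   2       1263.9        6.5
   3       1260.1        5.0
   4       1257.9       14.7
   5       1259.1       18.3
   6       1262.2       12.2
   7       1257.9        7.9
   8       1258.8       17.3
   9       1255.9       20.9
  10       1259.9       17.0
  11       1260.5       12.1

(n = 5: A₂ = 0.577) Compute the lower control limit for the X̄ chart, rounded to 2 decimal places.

X̄̄ = (1260.6 + 1263.9 + 1260.1 + 1257.9 + 1259.1 + 1262.2 + 1257.9 + 1258.8 + 1255.9 + 1259.9 + 1260.5) / 11 = 13856.8000 / 11 = 1259.7091
R̄ = (13.0 + 6.5 + 5.0 + 14.7 + 18.3 + 12.2 + 7.9 + 17.3 + 20.9 + 17.0 + 12.1) / 11 = 144.9000 / 11 = 13.1727
LCL = X̄̄ − A₂·R̄ = 1259.7091 − 0.577 × 13.1727 = 1252.1084

1252.11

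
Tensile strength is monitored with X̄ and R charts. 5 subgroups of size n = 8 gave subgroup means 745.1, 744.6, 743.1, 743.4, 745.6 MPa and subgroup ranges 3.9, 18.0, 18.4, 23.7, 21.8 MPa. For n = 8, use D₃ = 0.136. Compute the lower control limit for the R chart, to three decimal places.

2.334

R̄ = (3.9 + 18.0 + 18.4 + 23.7 + 21.8) / 5 = 85.8000 / 5 = 17.1600
LCL_R = D₃·R̄ = 0.136 × 17.1600 = 2.3338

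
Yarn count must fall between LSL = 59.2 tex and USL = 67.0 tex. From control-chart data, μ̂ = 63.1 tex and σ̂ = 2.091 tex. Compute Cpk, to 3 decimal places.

0.622

Cpu = (USL − μ̂) / (3σ̂) = (67.0 − 63.1) / (3 × 2.091) = 0.6217; Cpl = (μ̂ − LSL) / (3σ̂) = (63.1 − 59.2) / (3 × 2.091) = 0.6217; Cpk = min(Cpu, Cpl) = 0.6217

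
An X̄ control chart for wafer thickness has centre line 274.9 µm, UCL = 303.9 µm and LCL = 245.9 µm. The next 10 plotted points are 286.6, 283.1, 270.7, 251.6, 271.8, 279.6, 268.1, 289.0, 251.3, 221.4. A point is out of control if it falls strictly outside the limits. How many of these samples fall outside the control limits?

Compare each point to [245.9, 303.9]: sample 10 = 221.4 < LCL.

1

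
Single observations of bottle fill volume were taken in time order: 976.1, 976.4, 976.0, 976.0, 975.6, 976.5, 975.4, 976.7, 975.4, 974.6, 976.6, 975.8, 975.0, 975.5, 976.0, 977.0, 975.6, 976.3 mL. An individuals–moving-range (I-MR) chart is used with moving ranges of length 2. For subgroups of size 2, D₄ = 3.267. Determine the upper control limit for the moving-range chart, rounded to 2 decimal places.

2.73

Moving ranges: 0.3, 0.4, 0.0, 0.4, 0.9, 1.1, 1.3, 1.3, 0.8, 2.0, 0.8, 0.8, 0.5, 0.5, 1.0, 1.4, 0.7; M̄R̄ = 14.2000 / 17 = 0.8353
UCL_MR = D₄·M̄R̄ = 3.267 × 0.8353 = 2.7289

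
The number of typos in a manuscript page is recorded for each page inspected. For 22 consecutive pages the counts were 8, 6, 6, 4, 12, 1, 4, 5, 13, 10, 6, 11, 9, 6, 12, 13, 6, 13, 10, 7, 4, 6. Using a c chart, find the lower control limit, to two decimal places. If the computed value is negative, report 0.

c̄ = (8 + 6 + 6 + 4 + 12 + 1 + 4 + 5 + 13 + 10 + 6 + 11 + 9 + 6 + 12 + 13 + 6 + 13 + 10 + 7 + 4 + 6) / 22 = 172 / 22 = 7.8182
LCL = c̄ − 3√c̄ = 7.8182 − 3 × 2.7961 = -0.5701 → 0 (cannot be negative)

0.00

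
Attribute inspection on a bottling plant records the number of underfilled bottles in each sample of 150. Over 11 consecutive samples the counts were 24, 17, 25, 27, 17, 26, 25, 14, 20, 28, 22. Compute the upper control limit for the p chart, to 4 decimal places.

p̄ = Σdᵢ / (k·n) = 245 / (11 × 150) = 0.14848
UCL = p̄ + 3·√(p̄(1−p̄)/n) = 0.14848 + 3 × √(0.14848×0.85152/150) = 0.14848 + 3 × 0.02903 = 0.23558

0.2356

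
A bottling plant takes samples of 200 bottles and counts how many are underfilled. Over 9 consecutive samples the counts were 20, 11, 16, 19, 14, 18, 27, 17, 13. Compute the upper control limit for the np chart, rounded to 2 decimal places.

p̄ = Σdᵢ / (k·n) = 155 / (9 × 200) = 0.08611
UCL = np̄ + 3·√(np̄(1−p̄)) = 17.2222 + 3 × √(17.2222×0.91389) = 17.2222 + 3 × 3.9673 = 29.1240

29.12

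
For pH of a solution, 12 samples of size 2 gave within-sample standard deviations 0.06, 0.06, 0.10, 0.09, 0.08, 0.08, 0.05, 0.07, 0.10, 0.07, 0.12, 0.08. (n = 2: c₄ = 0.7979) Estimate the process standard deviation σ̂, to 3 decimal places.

s̄ = (0.06 + 0.06 + 0.10 + 0.09 + 0.08 + 0.08 + 0.05 + 0.07 + 0.10 + 0.07 + 0.12 + 0.08) / 12 = 0.0800
σ̂ = s̄ / c₄ = 0.0800 / 0.7979 = 0.1003

0.100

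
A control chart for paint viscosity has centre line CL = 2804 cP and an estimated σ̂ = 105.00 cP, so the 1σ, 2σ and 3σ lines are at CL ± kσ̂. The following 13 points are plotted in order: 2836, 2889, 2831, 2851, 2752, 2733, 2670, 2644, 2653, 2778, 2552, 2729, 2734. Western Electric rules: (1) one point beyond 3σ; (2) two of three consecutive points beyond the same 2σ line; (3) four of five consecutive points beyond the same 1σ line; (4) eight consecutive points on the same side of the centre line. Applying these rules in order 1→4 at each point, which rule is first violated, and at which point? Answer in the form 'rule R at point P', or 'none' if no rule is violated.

rule 3 at point 11

Zone of each point (C = within 1σ̂, B = 1σ̂–2σ̂, A = 2σ̂–3σ̂, * = beyond 3σ̂; sign = side of CL): 1:+C, 2:+C, 3:+C, 4:+C, 5:-C, 6:-C, 7:-B, 8:-B, 9:-B, 10:-C, 11:-A, 12:-C, 13:-C
Rule 3 (four of five consecutive points beyond the same 1σ limit) is satisfied at point 11.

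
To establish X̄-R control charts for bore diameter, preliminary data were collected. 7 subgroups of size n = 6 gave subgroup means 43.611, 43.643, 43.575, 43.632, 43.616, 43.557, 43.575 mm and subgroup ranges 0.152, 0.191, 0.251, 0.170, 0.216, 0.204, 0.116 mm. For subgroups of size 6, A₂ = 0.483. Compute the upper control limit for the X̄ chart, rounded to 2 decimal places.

X̄̄ = (43.611 + 43.643 + 43.575 + 43.632 + 43.616 + 43.557 + 43.575) / 7 = 305.2090 / 7 = 43.6013
R̄ = (0.152 + 0.191 + 0.251 + 0.170 + 0.216 + 0.204 + 0.116) / 7 = 1.3000 / 7 = 0.1857
UCL = X̄̄ + A₂·R̄ = 43.6013 + 0.483 × 0.1857 = 43.6910

43.69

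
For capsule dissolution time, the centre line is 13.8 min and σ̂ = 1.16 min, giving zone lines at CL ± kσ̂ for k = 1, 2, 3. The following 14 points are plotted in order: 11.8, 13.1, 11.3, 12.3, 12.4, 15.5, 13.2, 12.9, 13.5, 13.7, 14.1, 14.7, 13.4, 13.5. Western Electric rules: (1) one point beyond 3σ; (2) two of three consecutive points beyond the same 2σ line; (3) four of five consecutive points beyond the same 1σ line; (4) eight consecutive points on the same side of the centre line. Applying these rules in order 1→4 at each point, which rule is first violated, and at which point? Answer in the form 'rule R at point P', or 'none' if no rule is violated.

Zone of each point (C = within 1σ̂, B = 1σ̂–2σ̂, A = 2σ̂–3σ̂, * = beyond 3σ̂; sign = side of CL): 1:-B, 2:-C, 3:-A, 4:-B, 5:-B, 6:+B, 7:-C, 8:-C, 9:-C, 10:-C, 11:+C, 12:+C, 13:-C, 14:-C
Rule 3 (four of five consecutive points beyond the same 1σ limit) is satisfied at point 5.

rule 3 at point 5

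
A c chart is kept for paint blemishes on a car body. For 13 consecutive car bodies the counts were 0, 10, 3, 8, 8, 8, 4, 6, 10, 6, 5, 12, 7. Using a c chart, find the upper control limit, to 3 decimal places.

c̄ = (0 + 10 + 3 + 8 + 8 + 8 + 4 + 6 + 10 + 6 + 5 + 12 + 7) / 13 = 87 / 13 = 6.6923
UCL = c̄ + 3√c̄ = 6.6923 + 3 × √6.6923 = 6.6923 + 3 × 2.5869 = 14.4532

14.453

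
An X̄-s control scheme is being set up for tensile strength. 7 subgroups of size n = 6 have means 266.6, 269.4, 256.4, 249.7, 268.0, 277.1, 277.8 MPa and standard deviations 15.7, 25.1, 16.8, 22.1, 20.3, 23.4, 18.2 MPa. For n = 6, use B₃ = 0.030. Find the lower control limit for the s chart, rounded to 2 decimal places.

s̄ = (15.7 + 25.1 + 16.8 + 22.1 + 20.3 + 23.4 + 18.2) / 7 = 20.2286
LCL_s = B₃·s̄ = 0.030 × 20.2286 = 0.6069

0.61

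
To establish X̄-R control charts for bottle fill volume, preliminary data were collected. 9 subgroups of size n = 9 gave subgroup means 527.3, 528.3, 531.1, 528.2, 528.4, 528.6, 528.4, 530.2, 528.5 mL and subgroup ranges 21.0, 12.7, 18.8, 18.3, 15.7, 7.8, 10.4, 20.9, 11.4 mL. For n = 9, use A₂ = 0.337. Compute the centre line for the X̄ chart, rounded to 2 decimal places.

X̄̄ = (527.3 + 528.3 + 531.1 + 528.2 + 528.4 + 528.6 + 528.4 + 530.2 + 528.5) / 9 = 4759.0000 / 9 = 528.7778
CL = X̄̄ = 528.7778

528.78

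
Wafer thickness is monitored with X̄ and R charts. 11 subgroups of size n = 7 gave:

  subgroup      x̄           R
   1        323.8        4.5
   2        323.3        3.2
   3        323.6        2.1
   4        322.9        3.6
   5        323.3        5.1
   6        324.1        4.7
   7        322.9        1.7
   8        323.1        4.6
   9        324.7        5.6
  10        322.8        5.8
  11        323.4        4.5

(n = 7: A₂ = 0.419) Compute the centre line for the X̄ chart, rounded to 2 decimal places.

323.45

X̄̄ = (323.8 + 323.3 + 323.6 + 322.9 + 323.3 + 324.1 + 322.9 + 323.1 + 324.7 + 322.8 + 323.4) / 11 = 3557.9000 / 11 = 323.4455
CL = X̄̄ = 323.4455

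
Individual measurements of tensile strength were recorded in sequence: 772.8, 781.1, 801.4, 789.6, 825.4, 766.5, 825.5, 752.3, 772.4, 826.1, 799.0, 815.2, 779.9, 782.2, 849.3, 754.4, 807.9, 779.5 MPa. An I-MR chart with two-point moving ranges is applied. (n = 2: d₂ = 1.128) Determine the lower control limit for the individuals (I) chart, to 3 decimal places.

689.184

X̄ = (772.8 + 781.1 + 801.4 + 789.6 + 825.4 + 766.5 + 825.5 + 752.3 + 772.4 + 826.1 + 799.0 + 815.2 + 779.9 + 782.2 + 849.3 + 754.4 + 807.9 + 779.5) / 18 = 793.3611
Moving ranges: 8.3, 20.3, 11.8, 35.8, 58.9, 59.0, 73.2, 20.1, 53.7, 27.1, 16.2, 35.3, 2.3, 67.1, 94.9, 53.5, 28.4; M̄R̄ = 665.9000 / 17 = 39.1706
LCL = X̄ − 3·M̄R̄/d₂ = 793.3611 − 3 × 39.1706 / 1.128 = 689.1840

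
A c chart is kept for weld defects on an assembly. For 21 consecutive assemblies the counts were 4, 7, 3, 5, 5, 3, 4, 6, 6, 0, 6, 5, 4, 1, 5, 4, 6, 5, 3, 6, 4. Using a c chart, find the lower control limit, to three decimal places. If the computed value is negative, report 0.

c̄ = (4 + 7 + 3 + 5 + 5 + 3 + 4 + 6 + 6 + 0 + 6 + 5 + 4 + 1 + 5 + 4 + 6 + 5 + 3 + 6 + 4) / 21 = 92 / 21 = 4.3810
LCL = c̄ − 3√c̄ = 4.3810 − 3 × 2.0931 = -1.8983 → 0 (cannot be negative)

0.000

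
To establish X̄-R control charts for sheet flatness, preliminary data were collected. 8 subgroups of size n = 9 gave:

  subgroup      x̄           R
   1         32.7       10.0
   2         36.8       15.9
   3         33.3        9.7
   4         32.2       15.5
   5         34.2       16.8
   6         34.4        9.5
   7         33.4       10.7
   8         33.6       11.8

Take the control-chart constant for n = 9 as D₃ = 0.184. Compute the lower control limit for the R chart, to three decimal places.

2.298

R̄ = (10.0 + 15.9 + 9.7 + 15.5 + 16.8 + 9.5 + 10.7 + 11.8) / 8 = 99.9000 / 8 = 12.4875
LCL_R = D₃·R̄ = 0.184 × 12.4875 = 2.2977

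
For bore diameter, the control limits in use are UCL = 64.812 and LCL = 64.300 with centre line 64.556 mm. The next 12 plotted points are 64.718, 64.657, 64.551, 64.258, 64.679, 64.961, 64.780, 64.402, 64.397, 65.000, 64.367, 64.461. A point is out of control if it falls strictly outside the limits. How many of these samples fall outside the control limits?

Compare each point to [64.300, 64.812]: sample 4 = 64.258 < LCL; sample 6 = 64.961 > UCL; sample 10 = 65.000 > UCL.

3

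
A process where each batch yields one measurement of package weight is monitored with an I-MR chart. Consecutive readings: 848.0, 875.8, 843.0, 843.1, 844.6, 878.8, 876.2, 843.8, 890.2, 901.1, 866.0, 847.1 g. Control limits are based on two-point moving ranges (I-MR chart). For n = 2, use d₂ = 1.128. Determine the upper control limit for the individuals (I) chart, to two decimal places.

921.82

X̄ = (848.0 + 875.8 + 843.0 + 843.1 + 844.6 + 878.8 + 876.2 + 843.8 + 890.2 + 901.1 + 866.0 + 847.1) / 12 = 863.1417
Moving ranges: 27.8, 32.8, 0.1, 1.5, 34.2, 2.6, 32.4, 46.4, 10.9, 35.1, 18.9; M̄R̄ = 242.7000 / 11 = 22.0636
UCL = X̄ + 3·M̄R̄/d₂ = 863.1417 + 3 × 22.0636 / 1.128 = 921.8216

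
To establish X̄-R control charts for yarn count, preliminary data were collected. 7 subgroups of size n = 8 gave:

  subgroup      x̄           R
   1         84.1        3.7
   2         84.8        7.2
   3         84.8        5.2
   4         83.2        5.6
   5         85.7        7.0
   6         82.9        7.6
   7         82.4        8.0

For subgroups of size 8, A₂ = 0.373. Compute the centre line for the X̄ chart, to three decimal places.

83.986

X̄̄ = (84.1 + 84.8 + 84.8 + 83.2 + 85.7 + 82.9 + 82.4) / 7 = 587.9000 / 7 = 83.9857
CL = X̄̄ = 83.9857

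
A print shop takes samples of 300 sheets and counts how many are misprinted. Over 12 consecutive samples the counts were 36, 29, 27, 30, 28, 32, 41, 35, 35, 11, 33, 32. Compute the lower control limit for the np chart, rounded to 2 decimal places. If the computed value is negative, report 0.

14.99

p̄ = Σdᵢ / (k·n) = 369 / (12 × 300) = 0.10250
LCL = np̄ − 3·√(np̄(1−p̄)) = 30.7500 − 3 × 5.2534 = 14.9898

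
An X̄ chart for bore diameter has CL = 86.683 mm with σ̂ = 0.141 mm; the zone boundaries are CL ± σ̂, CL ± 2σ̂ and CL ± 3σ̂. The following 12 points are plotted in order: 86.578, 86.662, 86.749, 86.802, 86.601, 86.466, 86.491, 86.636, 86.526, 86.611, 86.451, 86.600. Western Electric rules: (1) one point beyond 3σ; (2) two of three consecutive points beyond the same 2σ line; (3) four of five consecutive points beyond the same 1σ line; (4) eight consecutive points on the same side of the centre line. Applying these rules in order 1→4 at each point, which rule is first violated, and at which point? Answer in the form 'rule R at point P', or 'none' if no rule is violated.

Zone of each point (C = within 1σ̂, B = 1σ̂–2σ̂, A = 2σ̂–3σ̂, * = beyond 3σ̂; sign = side of CL): 1:-C, 2:-C, 3:+C, 4:+C, 5:-C, 6:-B, 7:-B, 8:-C, 9:-B, 10:-C, 11:-B, 12:-C
Rule 4 (eight consecutive points on the same side of the centre line) is satisfied at point 12.

rule 4 at point 12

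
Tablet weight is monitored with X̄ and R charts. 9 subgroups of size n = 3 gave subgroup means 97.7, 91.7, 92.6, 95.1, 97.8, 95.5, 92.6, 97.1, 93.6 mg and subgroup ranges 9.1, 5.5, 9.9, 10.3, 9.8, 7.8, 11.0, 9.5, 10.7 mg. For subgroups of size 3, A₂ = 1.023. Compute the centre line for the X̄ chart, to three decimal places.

X̄̄ = (97.7 + 91.7 + 92.6 + 95.1 + 97.8 + 95.5 + 92.6 + 97.1 + 93.6) / 9 = 853.7000 / 9 = 94.8556
CL = X̄̄ = 94.8556

94.856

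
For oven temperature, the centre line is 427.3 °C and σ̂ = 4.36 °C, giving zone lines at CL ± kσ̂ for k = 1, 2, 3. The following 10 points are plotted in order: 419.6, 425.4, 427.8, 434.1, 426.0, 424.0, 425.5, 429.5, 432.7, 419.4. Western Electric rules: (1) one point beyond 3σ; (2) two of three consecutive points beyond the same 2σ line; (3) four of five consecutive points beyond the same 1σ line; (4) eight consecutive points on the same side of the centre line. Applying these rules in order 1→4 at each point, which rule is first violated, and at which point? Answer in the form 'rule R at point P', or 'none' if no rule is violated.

none

Zone of each point (C = within 1σ̂, B = 1σ̂–2σ̂, A = 2σ̂–3σ̂, * = beyond 3σ̂; sign = side of CL): 1:-B, 2:-C, 3:+C, 4:+B, 5:-C, 6:-C, 7:-C, 8:+C, 9:+B, 10:-B
No rule fires across all 10 points.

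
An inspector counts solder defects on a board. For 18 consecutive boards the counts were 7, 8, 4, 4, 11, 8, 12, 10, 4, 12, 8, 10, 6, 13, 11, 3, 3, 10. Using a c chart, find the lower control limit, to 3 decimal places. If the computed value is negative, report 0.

c̄ = (7 + 8 + 4 + 4 + 11 + 8 + 12 + 10 + 4 + 12 + 8 + 10 + 6 + 13 + 11 + 3 + 3 + 10) / 18 = 144 / 18 = 8.0000
LCL = c̄ − 3√c̄ = 8.0000 − 3 × 2.8284 = -0.4853 → 0 (cannot be negative)

0.000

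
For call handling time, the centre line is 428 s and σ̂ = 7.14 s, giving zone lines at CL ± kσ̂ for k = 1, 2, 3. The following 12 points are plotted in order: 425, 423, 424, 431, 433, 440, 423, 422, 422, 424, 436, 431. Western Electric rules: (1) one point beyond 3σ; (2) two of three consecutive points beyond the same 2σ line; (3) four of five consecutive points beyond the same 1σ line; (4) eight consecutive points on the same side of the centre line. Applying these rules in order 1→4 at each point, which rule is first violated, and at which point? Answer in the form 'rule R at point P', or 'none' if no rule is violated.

none

Zone of each point (C = within 1σ̂, B = 1σ̂–2σ̂, A = 2σ̂–3σ̂, * = beyond 3σ̂; sign = side of CL): 1:-C, 2:-C, 3:-C, 4:+C, 5:+C, 6:+B, 7:-C, 8:-C, 9:-C, 10:-C, 11:+B, 12:+C
No rule fires across all 12 points.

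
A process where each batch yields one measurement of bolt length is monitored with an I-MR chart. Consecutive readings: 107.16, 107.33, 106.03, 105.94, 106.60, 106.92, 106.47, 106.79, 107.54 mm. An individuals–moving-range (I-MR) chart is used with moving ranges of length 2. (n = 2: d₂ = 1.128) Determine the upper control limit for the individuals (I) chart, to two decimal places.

X̄ = (107.16 + 107.33 + 106.03 + 105.94 + 106.60 + 106.92 + 106.47 + 106.79 + 107.54) / 9 = 106.7533
Moving ranges: 0.17, 1.30, 0.09, 0.66, 0.32, 0.45, 0.32, 0.75; M̄R̄ = 4.0600 / 8 = 0.5075
UCL = X̄ + 3·M̄R̄/d₂ = 106.7533 + 3 × 0.5075 / 1.128 = 108.1031

108.10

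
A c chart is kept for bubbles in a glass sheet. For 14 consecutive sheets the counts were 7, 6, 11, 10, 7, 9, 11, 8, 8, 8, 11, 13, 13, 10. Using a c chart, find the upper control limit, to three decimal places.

18.640

c̄ = (7 + 6 + 11 + 10 + 7 + 9 + 11 + 8 + 8 + 8 + 11 + 13 + 13 + 10) / 14 = 132 / 14 = 9.4286
UCL = c̄ + 3√c̄ = 9.4286 + 3 × √9.4286 = 9.4286 + 3 × 3.0706 = 18.6404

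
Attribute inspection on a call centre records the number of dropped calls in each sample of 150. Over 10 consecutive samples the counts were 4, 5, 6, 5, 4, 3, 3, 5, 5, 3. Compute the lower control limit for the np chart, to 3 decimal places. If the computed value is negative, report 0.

p̄ = Σdᵢ / (k·n) = 43 / (10 × 150) = 0.02867
LCL = np̄ − 3·√(np̄(1−p̄)) = 4.3000 − 3 × 2.0437 = -1.8311 → 0 (negative, so LCL = 0)

0.000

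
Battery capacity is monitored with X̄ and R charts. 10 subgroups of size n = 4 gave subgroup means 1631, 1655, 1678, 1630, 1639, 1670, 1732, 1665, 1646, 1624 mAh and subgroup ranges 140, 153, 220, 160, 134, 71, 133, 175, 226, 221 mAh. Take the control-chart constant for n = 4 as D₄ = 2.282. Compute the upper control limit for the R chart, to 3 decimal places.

372.651

R̄ = (140 + 153 + 220 + 160 + 134 + 71 + 133 + 175 + 226 + 221) / 10 = 1633.0000 / 10 = 163.3000
UCL_R = D₄·R̄ = 2.282 × 163.3000 = 372.6506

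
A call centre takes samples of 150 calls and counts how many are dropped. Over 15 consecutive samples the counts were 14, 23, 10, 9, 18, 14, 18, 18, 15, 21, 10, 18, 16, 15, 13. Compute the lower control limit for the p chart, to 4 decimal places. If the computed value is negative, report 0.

0.0286

p̄ = Σdᵢ / (k·n) = 232 / (15 × 150) = 0.10311
LCL = p̄ − 3·√(p̄(1−p̄)/n) = 0.10311 − 3 × 0.02483 = 0.02862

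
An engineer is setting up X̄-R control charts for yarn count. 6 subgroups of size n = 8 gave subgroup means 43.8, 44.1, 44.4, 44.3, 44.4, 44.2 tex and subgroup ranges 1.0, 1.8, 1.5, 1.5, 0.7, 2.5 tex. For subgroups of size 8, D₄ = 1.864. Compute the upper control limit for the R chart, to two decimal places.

R̄ = (1.0 + 1.8 + 1.5 + 1.5 + 0.7 + 2.5) / 6 = 9.0000 / 6 = 1.5000
UCL_R = D₄·R̄ = 1.864 × 1.5000 = 2.7960

2.80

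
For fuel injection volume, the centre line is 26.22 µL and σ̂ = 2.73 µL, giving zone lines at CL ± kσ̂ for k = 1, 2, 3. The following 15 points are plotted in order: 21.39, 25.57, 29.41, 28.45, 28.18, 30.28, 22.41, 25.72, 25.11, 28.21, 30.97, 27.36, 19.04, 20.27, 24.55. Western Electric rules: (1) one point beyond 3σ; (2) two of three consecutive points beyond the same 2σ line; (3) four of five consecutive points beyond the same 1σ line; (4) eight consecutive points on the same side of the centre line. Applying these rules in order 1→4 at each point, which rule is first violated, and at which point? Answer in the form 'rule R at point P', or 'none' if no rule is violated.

Zone of each point (C = within 1σ̂, B = 1σ̂–2σ̂, A = 2σ̂–3σ̂, * = beyond 3σ̂; sign = side of CL): 1:-B, 2:-C, 3:+B, 4:+C, 5:+C, 6:+B, 7:-B, 8:-C, 9:-C, 10:+C, 11:+B, 12:+C, 13:-A, 14:-A, 15:-C
Rule 2 (two of three consecutive points beyond the same 2σ limit) is satisfied at point 14.

rule 2 at point 14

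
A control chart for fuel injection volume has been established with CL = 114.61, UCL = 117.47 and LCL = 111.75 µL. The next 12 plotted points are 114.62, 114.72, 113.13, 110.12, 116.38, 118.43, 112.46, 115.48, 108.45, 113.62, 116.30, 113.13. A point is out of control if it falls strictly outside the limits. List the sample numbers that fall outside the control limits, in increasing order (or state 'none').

Compare each point to [111.75, 117.47]: sample 4 = 110.12 < LCL; sample 6 = 118.43 > UCL; sample 9 = 108.45 < LCL.

4, 6, 9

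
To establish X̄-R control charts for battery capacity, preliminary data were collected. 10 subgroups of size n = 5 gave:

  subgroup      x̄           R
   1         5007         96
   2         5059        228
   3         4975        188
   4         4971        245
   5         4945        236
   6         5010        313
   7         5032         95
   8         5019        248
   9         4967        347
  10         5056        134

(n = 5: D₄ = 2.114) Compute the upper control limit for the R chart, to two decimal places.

450.28

R̄ = (96 + 228 + 188 + 245 + 236 + 313 + 95 + 248 + 347 + 134) / 10 = 2130.0000 / 10 = 213.0000
UCL_R = D₄·R̄ = 2.114 × 213.0000 = 450.2820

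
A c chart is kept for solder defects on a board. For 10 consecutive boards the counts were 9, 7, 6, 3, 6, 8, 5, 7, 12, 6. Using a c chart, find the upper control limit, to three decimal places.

14.780

c̄ = (9 + 7 + 6 + 3 + 6 + 8 + 5 + 7 + 12 + 6) / 10 = 69 / 10 = 6.9000
UCL = c̄ + 3√c̄ = 6.9000 + 3 × √6.9000 = 6.9000 + 3 × 2.6268 = 14.7804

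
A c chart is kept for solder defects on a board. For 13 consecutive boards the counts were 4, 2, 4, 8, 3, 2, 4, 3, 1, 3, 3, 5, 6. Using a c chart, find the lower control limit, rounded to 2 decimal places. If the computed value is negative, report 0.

c̄ = (4 + 2 + 4 + 8 + 3 + 2 + 4 + 3 + 1 + 3 + 3 + 5 + 6) / 13 = 48 / 13 = 3.6923
LCL = c̄ − 3√c̄ = 3.6923 − 3 × 1.9215 = -2.0723 → 0 (cannot be negative)

0.00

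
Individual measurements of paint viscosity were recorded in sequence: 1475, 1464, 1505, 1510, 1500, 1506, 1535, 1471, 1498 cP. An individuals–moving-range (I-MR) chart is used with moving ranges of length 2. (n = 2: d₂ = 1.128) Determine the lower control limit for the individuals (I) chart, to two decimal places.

1431.84

X̄ = (1475 + 1464 + 1505 + 1510 + 1500 + 1506 + 1535 + 1471 + 1498) / 9 = 1496.0000
Moving ranges: 11, 41, 5, 10, 6, 29, 64, 27; M̄R̄ = 193.0000 / 8 = 24.1250
LCL = X̄ − 3·M̄R̄/d₂ = 1496.0000 − 3 × 24.1250 / 1.128 = 1431.8378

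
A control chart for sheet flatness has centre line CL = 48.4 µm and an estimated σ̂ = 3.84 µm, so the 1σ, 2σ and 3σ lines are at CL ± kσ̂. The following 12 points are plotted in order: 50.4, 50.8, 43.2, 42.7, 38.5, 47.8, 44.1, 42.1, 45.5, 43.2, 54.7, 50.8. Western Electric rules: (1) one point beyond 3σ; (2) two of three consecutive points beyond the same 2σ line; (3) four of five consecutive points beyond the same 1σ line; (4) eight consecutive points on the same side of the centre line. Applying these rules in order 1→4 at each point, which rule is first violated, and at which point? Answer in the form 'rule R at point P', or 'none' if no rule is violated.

Zone of each point (C = within 1σ̂, B = 1σ̂–2σ̂, A = 2σ̂–3σ̂, * = beyond 3σ̂; sign = side of CL): 1:+C, 2:+C, 3:-B, 4:-B, 5:-A, 6:-C, 7:-B, 8:-B, 9:-C, 10:-B, 11:+B, 12:+C
Rule 3 (four of five consecutive points beyond the same 1σ limit) is satisfied at point 7.

rule 3 at point 7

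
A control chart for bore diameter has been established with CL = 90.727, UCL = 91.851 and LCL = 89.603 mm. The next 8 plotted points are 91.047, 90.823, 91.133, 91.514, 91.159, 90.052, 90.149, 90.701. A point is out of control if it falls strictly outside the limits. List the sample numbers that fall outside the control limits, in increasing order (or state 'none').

All 8 points lie within [89.603, 91.851].

none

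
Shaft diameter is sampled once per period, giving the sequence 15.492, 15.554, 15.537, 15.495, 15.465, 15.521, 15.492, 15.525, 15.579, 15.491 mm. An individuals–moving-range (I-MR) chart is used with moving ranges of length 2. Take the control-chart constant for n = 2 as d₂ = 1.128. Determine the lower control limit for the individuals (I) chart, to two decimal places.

X̄ = (15.492 + 15.554 + 15.537 + 15.495 + 15.465 + 15.521 + 15.492 + 15.525 + 15.579 + 15.491) / 10 = 15.5151
Moving ranges: 0.062, 0.017, 0.042, 0.030, 0.056, 0.029, 0.033, 0.054, 0.088; M̄R̄ = 0.4110 / 9 = 0.0457
LCL = X̄ − 3·M̄R̄/d₂ = 15.5151 − 3 × 0.0457 / 1.128 = 15.3936

15.39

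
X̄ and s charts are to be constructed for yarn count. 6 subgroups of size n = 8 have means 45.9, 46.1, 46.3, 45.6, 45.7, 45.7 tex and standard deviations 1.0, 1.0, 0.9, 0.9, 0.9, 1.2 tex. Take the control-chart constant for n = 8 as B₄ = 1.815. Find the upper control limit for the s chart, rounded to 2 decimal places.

s̄ = (1.0 + 1.0 + 0.9 + 0.9 + 0.9 + 1.2) / 6 = 0.9833
UCL_s = B₄·s̄ = 1.815 × 0.9833 = 1.7848

1.78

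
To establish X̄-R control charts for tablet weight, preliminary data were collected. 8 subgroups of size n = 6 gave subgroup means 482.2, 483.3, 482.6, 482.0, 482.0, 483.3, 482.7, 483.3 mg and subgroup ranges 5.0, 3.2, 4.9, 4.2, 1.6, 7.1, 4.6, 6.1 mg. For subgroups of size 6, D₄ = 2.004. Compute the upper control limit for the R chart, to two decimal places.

9.19

R̄ = (5.0 + 3.2 + 4.9 + 4.2 + 1.6 + 7.1 + 4.6 + 6.1) / 8 = 36.7000 / 8 = 4.5875
UCL_R = D₄·R̄ = 2.004 × 4.5875 = 9.1934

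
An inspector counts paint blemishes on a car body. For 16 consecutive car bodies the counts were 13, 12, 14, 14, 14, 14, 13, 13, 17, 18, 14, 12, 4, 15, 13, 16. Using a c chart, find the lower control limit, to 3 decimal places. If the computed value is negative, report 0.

c̄ = (13 + 12 + 14 + 14 + 14 + 14 + 13 + 13 + 17 + 18 + 14 + 12 + 4 + 15 + 13 + 16) / 16 = 216 / 16 = 13.5000
LCL = c̄ − 3√c̄ = 13.5000 − 3 × 3.6742 = 2.4773

2.477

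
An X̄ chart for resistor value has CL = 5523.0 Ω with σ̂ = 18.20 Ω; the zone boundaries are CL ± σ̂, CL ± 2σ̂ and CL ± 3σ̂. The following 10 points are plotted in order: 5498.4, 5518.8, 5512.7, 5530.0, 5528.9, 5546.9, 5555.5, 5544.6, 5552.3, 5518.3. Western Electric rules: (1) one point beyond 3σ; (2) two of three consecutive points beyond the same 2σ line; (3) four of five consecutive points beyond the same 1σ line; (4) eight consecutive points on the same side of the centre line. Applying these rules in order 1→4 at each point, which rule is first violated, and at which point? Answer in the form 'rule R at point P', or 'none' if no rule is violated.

rule 3 at point 9

Zone of each point (C = within 1σ̂, B = 1σ̂–2σ̂, A = 2σ̂–3σ̂, * = beyond 3σ̂; sign = side of CL): 1:-B, 2:-C, 3:-C, 4:+C, 5:+C, 6:+B, 7:+B, 8:+B, 9:+B, 10:-C
Rule 3 (four of five consecutive points beyond the same 1σ limit) is satisfied at point 9.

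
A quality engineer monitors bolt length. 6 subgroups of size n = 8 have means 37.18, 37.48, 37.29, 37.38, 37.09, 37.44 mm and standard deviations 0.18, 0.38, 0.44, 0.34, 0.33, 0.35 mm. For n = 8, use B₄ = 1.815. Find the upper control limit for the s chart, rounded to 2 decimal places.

0.61

s̄ = (0.18 + 0.38 + 0.44 + 0.34 + 0.33 + 0.35) / 6 = 0.3367
UCL_s = B₄·s̄ = 1.815 × 0.3367 = 0.6110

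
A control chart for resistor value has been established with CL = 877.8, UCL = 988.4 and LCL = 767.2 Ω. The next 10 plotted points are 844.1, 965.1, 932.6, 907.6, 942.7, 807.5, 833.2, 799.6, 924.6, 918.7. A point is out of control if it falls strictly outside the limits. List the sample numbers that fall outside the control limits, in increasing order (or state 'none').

none

All 10 points lie within [767.2, 988.4].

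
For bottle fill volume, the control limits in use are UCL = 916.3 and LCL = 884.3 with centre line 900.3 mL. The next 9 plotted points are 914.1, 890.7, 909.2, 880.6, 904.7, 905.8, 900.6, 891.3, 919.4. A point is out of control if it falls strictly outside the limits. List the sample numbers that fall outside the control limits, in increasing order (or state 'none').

Compare each point to [884.3, 916.3]: sample 4 = 880.6 < LCL; sample 9 = 919.4 > UCL.

4, 9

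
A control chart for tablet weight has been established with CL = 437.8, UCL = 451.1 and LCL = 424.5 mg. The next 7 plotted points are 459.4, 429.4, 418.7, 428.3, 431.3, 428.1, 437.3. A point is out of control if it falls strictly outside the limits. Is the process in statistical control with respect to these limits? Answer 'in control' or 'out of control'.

out of control

Compare each point to [424.5, 451.1]: sample 1 = 459.4 > UCL; sample 3 = 418.7 < LCL.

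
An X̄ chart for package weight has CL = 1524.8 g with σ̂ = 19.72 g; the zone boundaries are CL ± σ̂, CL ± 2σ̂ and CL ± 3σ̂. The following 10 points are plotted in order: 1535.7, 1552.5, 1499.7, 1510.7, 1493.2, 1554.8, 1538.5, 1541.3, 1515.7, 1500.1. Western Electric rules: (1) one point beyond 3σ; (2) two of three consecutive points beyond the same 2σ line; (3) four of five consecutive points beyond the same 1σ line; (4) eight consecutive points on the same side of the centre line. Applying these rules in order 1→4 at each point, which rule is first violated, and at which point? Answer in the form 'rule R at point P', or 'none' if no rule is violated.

none

Zone of each point (C = within 1σ̂, B = 1σ̂–2σ̂, A = 2σ̂–3σ̂, * = beyond 3σ̂; sign = side of CL): 1:+C, 2:+B, 3:-B, 4:-C, 5:-B, 6:+B, 7:+C, 8:+C, 9:-C, 10:-B
No rule fires across all 10 points.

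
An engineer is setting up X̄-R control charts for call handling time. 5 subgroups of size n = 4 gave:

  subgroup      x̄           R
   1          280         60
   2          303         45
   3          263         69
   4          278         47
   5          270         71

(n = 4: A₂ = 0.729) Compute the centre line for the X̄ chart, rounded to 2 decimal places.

X̄̄ = (280 + 303 + 263 + 278 + 270) / 5 = 1394.0000 / 5 = 278.8000
CL = X̄̄ = 278.8000

278.80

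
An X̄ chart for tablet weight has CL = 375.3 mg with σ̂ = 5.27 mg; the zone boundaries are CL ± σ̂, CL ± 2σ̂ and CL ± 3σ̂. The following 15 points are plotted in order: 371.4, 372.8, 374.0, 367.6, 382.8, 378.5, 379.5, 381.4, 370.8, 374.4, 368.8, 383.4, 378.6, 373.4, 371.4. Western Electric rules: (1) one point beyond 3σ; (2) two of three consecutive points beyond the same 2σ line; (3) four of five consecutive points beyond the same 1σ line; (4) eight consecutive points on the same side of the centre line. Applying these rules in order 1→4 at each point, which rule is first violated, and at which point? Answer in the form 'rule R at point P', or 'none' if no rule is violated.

Zone of each point (C = within 1σ̂, B = 1σ̂–2σ̂, A = 2σ̂–3σ̂, * = beyond 3σ̂; sign = side of CL): 1:-C, 2:-C, 3:-C, 4:-B, 5:+B, 6:+C, 7:+C, 8:+B, 9:-C, 10:-C, 11:-B, 12:+B, 13:+C, 14:-C, 15:-C
No rule fires across all 15 points.

none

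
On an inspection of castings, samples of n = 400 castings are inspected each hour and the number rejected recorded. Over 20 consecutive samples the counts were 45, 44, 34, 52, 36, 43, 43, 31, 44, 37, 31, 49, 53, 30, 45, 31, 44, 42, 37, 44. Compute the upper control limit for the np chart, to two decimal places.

p̄ = Σdᵢ / (k·n) = 815 / (20 × 400) = 0.10187
UCL = np̄ + 3·√(np̄(1−p̄)) = 40.7500 + 3 × √(40.7500×0.89813) = 40.7500 + 3 × 6.0497 = 58.8990

58.90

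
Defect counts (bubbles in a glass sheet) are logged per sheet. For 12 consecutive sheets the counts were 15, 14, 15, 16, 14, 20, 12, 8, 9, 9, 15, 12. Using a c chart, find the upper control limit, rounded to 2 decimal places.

24.17

c̄ = (15 + 14 + 15 + 16 + 14 + 20 + 12 + 8 + 9 + 9 + 15 + 12) / 12 = 159 / 12 = 13.2500
UCL = c̄ + 3√c̄ = 13.2500 + 3 × √13.2500 = 13.2500 + 3 × 3.6401 = 24.1702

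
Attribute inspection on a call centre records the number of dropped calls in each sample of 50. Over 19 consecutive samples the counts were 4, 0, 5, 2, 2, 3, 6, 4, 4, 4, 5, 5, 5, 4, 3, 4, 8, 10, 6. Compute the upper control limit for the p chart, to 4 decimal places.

p̄ = Σdᵢ / (k·n) = 84 / (19 × 50) = 0.08842
UCL = p̄ + 3·√(p̄(1−p̄)/n) = 0.08842 + 3 × √(0.08842×0.91158/50) = 0.08842 + 3 × 0.04015 = 0.20887

0.2089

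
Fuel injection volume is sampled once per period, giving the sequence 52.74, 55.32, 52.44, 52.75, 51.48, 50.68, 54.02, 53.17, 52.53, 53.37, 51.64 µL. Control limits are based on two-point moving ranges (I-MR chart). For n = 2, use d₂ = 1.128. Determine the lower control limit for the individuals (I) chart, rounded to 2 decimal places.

X̄ = (52.74 + 55.32 + 52.44 + 52.75 + 51.48 + 50.68 + 54.02 + 53.17 + 52.53 + 53.37 + 51.64) / 11 = 52.7400
Moving ranges: 2.58, 2.88, 0.31, 1.27, 0.80, 3.34, 0.85, 0.64, 0.84, 1.73; M̄R̄ = 15.2400 / 10 = 1.5240
LCL = X̄ − 3·M̄R̄/d₂ = 52.7400 − 3 × 1.5240 / 1.128 = 48.6868

48.69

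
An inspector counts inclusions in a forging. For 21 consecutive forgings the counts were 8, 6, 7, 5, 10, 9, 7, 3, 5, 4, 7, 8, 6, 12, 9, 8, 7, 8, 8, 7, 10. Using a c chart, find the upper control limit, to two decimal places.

15.46

c̄ = (8 + 6 + 7 + 5 + 10 + 9 + 7 + 3 + 5 + 4 + 7 + 8 + 6 + 12 + 9 + 8 + 7 + 8 + 8 + 7 + 10) / 21 = 154 / 21 = 7.3333
UCL = c̄ + 3√c̄ = 7.3333 + 3 × √7.3333 = 7.3333 + 3 × 2.7080 = 15.4574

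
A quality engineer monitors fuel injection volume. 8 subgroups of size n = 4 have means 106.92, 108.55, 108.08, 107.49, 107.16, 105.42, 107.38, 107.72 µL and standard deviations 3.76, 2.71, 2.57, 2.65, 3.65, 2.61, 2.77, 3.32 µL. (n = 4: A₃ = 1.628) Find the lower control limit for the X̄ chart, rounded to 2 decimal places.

X̄̄ = (106.92 + 108.55 + 108.08 + 107.49 + 107.16 + 105.42 + 107.38 + 107.72) / 8 = 107.3400
s̄ = (3.76 + 2.71 + 2.57 + 2.65 + 3.65 + 2.61 + 2.77 + 3.32) / 8 = 3.0050
LCL = X̄̄ − A₃·s̄ = 107.3400 − 1.628 × 3.0050 = 102.4479

102.45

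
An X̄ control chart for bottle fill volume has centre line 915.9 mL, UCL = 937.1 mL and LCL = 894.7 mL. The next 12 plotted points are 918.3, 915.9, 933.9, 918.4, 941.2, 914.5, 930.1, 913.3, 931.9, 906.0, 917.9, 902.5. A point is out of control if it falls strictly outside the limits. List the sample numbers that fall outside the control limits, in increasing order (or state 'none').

Compare each point to [894.7, 937.1]: sample 5 = 941.2 > UCL.

5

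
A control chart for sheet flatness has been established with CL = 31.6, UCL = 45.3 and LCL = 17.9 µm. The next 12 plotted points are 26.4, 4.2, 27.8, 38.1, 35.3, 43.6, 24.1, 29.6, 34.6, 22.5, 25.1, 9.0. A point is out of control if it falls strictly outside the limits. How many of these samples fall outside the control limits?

2

Compare each point to [17.9, 45.3]: sample 2 = 4.2 < LCL; sample 12 = 9.0 < LCL.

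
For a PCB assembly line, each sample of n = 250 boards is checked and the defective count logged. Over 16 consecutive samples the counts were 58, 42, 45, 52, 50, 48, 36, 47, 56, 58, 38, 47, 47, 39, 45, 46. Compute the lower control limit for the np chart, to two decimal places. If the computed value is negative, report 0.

28.57

p̄ = Σdᵢ / (k·n) = 754 / (16 × 250) = 0.18850
LCL = np̄ − 3·√(np̄(1−p̄)) = 47.1250 − 3 × 6.1840 = 28.5730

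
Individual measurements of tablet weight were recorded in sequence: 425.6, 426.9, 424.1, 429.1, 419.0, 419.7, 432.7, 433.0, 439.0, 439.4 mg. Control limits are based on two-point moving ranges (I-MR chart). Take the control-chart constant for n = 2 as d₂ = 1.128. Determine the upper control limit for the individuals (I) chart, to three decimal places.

X̄ = (425.6 + 426.9 + 424.1 + 429.1 + 419.0 + 419.7 + 432.7 + 433.0 + 439.0 + 439.4) / 10 = 428.8500
Moving ranges: 1.3, 2.8, 5.0, 10.1, 0.7, 13.0, 0.3, 6.0, 0.4; M̄R̄ = 39.6000 / 9 = 4.4000
UCL = X̄ + 3·M̄R̄/d₂ = 428.8500 + 3 × 4.4000 / 1.128 = 440.5521

440.552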